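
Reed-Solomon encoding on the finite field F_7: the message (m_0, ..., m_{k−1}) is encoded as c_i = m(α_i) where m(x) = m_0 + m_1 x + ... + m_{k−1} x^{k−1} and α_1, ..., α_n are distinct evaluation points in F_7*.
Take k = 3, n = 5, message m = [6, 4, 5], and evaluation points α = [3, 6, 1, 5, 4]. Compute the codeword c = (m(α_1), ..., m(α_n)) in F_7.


c = [0, 0, 1, 4, 4]

Message polynomial: m(x) = 6 + 4·x + 5·x^2 (mod 7).
For each evaluation point α_i, compute m(α_i) mod 7:
  α_1 = 3: Horner steps 5 → 5 → 0, so m(3) = 0.
  α_2 = 6: Horner steps 5 → 6 → 0, so m(6) = 0.
  α_3 = 1: Horner steps 5 → 2 → 1, so m(1) = 1.
  α_4 = 5: Horner steps 5 → 1 → 4, so m(5) = 4.
  α_5 = 4: Horner steps 5 → 3 → 4, so m(4) = 4.
Codeword c = [0, 0, 1, 4, 4] ∈ F_7^5.


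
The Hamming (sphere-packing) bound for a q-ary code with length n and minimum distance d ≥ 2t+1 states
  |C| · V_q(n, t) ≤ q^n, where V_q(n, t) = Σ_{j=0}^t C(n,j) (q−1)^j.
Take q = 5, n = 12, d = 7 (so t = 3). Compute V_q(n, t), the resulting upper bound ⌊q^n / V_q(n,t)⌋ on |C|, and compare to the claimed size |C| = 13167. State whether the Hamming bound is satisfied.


V_q(n, t) = 15185, q^n = 244140625, Hamming bound = 16077, |C| = 13167 ≤ bound (satisfied).

Step 1: Compute V_q(n, t) = Σ_{j=0}^3 C(n, j) (q−1)^j.
  j = 0: C(12,0)·(4)^0 = 1·1 = 1.
  j = 1: C(12,1)·(4)^1 = 12·4 = 48.
  j = 2: C(12,2)·(4)^2 = 66·16 = 1056.
  j = 3: C(12,3)·(4)^3 = 220·64 = 14080.
  V_q(n, t) = 1 + 48 + 1056 + 14080 = 15185.
Step 2: q^n = 5^12 = 244140625.
Step 3: Hamming bound ⌊q^n / V_q(n,t)⌋ = ⌊244140625/15185⌋ = 16077.
Step 4: Compare |C| = 13167 to 16077: satisfied.
The claimed |C| lies below the Hamming bound.


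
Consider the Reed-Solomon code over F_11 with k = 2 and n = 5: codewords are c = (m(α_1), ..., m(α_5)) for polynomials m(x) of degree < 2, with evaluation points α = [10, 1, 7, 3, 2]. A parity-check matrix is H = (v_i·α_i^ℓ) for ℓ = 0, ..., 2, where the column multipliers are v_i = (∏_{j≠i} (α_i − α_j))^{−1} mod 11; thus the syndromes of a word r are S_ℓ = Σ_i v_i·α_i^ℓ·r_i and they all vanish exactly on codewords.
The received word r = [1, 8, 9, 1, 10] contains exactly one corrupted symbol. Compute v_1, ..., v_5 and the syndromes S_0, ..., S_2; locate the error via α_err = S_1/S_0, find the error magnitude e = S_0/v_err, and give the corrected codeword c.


S = (6, 5, 6), error at position 1, error magnitude e = 8, c = [4, 8, 9, 1, 10].

Step 1: column multipliers v_i = (∏_{j≠i}(α_i − α_j))^{−1} mod 11.
  i = 1 (α = 10): (10−1)(10−7)(10−3)(10−2) = 9·3·7·8 = 1512 ≡ 5, so v_1 = 5^{−1} = 9 (mod 11).
  i = 2 (α = 1): (1−10)(1−7)(1−3)(1−2) = (−9)·(−6)·(−2)·(−1) = 108 ≡ 9, so v_2 = 9^{−1} = 5 (mod 11).
  i = 3 (α = 7): (7−10)(7−1)(7−3)(7−2) = (−3)·6·4·5 = −360 ≡ 3, so v_3 = 3^{−1} = 4 (mod 11).
  i = 4 (α = 3): (3−10)(3−1)(3−7)(3−2) = (−7)·2·(−4)·1 = 56 ≡ 1, so v_4 = 1^{−1} = 1 (mod 11).
  i = 5 (α = 2): (2−10)(2−1)(2−7)(2−3) = (−8)·1·(−5)·(−1) = −40 ≡ 4, so v_5 = 4^{−1} = 3 (mod 11).
  v = [9, 5, 4, 1, 3].
Step 2: syndromes of r = [1, 8, 9, 1, 10] (all sums mod 11).
  S_0 = Σ v_i r_i = 9·1 + 5·8 + 4·9 + 1·1 + 3·10 = 116 ≡ 6.
  S_1 = Σ v_i α_i r_i = 9·10·1 + 5·1·8 + 4·7·9 + 1·3·1 + 3·2·10 = 445 ≡ 5.
  α_i^2 mod 11 = [1, 1, 5, 9, 4].
  S_2 = Σ v_i α_i^2 r_i = 9·1·1 + 5·1·8 + 4·5·9 + 1·9·1 + 3·4·10 = 358 ≡ 6.
  S = (6, 5, 6) ≠ 0, so r is not a codeword (an error is present).
Step 3: locate the error. For a single error e at position i, S_ℓ = v_i·e·α_i^ℓ, so α_err = S_1/S_0.
  S_0^{−1} = 6^{−1} = 2 (mod 11), so α_err = 5·2 = 10 ≡ 10 = α_1. Error position i = 1.
  Consistency check: S_2/S_1 = 6·9 = 54 ≡ 10 = α_err ✓ (single-error assumption holds).
Step 4: error magnitude e = S_0/v_1 = S_0·∏_{j≠1}(α_1 − α_j) = 6·5 = 30 ≡ 8 (mod 11).
Step 5: correct position 1: c_1 = r_1 − e = 1 − 8 ≡ 4 (mod 11). Hence c = [4, 8, 9, 1, 10].
  Check: interpolating c through the α_i gives m(x) = 6 + 2·x (degree < 2) with m(α_i) = c_i for every i, so c is indeed a codeword.


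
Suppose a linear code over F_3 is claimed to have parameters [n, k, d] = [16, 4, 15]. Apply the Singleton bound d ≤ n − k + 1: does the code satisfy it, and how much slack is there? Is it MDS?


Singleton RHS = n − k + 1 = 13, slack = -2, bound violated (no such code; not MDS).

Singleton bound: d ≤ n − k + 1.
Here n = 16, k = 4, so n − k + 1 = 13.
Given d = 15, check d ≤ 13: NO.
Slack = (n − k + 1) − d = -2.
The slack is negative: d = 15 exceeds n − k + 1 = 13 by 2, so the Singleton bound is violated and no linear [16, 4, 15]_3 code can exist. In particular it is not MDS (MDS requires d = n − k + 1 exactly).
Description: the claimed parameters are [16, 4, 15]_3; such a code would be impossible (violates the Singleton bound).


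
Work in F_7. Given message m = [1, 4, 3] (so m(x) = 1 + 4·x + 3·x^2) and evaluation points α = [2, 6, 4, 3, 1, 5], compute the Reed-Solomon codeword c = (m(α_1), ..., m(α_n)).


c = [0, 0, 2, 5, 1, 5]

Message polynomial: m(x) = 1 + 4·x + 3·x^2 (mod 7).
For each evaluation point α_i, compute m(α_i) mod 7:
  α_1 = 2: Horner steps 3 → 3 → 0, so m(2) = 0.
  α_2 = 6: Horner steps 3 → 1 → 0, so m(6) = 0.
  α_3 = 4: Horner steps 3 → 2 → 2, so m(4) = 2.
  α_4 = 3: Horner steps 3 → 6 → 5, so m(3) = 5.
  α_5 = 1: Horner steps 3 → 0 → 1, so m(1) = 1.
  α_6 = 5: Horner steps 3 → 5 → 5, so m(5) = 5.
Codeword c = [0, 0, 2, 5, 1, 5] ∈ F_7^6.


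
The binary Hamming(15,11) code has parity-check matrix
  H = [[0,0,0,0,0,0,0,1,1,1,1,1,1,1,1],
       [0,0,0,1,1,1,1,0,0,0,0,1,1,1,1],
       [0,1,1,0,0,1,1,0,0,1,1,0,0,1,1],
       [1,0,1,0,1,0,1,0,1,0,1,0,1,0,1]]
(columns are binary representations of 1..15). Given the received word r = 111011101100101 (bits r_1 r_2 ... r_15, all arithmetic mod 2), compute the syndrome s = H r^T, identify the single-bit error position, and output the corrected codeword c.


s = (0, 1, 0, 1)^T, error position = 5, corrected codeword c = 111001101100101

Compute s = H r^T mod 2 one row at a time:
  s_1 = 0 + 1 + 1 + 0 + 0 + 1 + 0 + 1 = 4 ≡ 0 (mod 2).
  s_2 = 0 + 1 + 1 + 1 + 0 + 1 + 0 + 1 = 5 ≡ 1 (mod 2).
  s_3 = 1 + 1 + 1 + 1 + 1 + 0 + 0 + 1 = 6 ≡ 0 (mod 2).
  s_4 = 1 + 1 + 1 + 1 + 1 + 0 + 1 + 1 = 7 ≡ 1 (mod 2).
s = (0, 1, 0, 1)^T — this equals column 5 of H (binary 0101), so error is at position 5.
Correct: flip bit 5 of r = 111011101100101 to get c = 111001101100101.


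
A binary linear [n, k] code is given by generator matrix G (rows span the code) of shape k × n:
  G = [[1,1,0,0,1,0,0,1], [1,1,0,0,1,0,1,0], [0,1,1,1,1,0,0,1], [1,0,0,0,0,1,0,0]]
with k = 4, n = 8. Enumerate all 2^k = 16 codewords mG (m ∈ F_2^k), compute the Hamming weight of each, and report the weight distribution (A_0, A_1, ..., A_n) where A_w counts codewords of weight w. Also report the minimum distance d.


Weight distribution: A_0 = 1, A_2 = 2, A_3 = 2, A_4 = 5, A_5 = 4, A_7 = 2. Minimum distance d = 2.

Enumerate all 2^4 = 16 messages m ∈ F_2^4.
For each, compute codeword c = mG in F_2^8, then tally its weight.
  m = 0000 → c = 00000000, weight = 0.
  m = 1000 → c = 11001001, weight = 4.
  m = 0100 → c = 11001010, weight = 4.
  m = 1100 → c = 00000011, weight = 2.
  m = 0010 → c = 01111001, weight = 5.
  m = 1010 → c = 10110000, weight = 3.
  m = 0110 → c = 10110011, weight = 5.
  m = 1110 → c = 01111010, weight = 5.
  m = 0001 → c = 10000100, weight = 2.
  m = 1001 → c = 01001101, weight = 4.
  m = 0101 → c = 01001110, weight = 4.
  m = 1101 → c = 10000111, weight = 4.
  m = 0011 → c = 11111101, weight = 7.
  m = 1011 → c = 00110100, weight = 3.
  m = 0111 → c = 00110111, weight = 5.
  m = 1111 → c = 11111110, weight = 7.
Tally weights:
  weight 0: 1 codewords.
  weight 2: 2 codewords.
  weight 3: 2 codewords.
  weight 4: 5 codewords.
  weight 5: 4 codewords.
  weight 7: 2 codewords.
Minimum distance d = smallest w > 0 with A_w > 0 = 2.
Sanity: Σ A_w = 16 = 2^4 = 16 ✓.


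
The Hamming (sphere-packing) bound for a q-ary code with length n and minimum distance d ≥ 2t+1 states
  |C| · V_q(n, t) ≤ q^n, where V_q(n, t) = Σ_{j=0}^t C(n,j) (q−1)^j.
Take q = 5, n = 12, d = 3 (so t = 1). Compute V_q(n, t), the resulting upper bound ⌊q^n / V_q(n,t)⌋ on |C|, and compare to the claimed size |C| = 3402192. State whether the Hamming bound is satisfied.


V_q(n, t) = 49, q^n = 244140625, Hamming bound = 4982461, |C| = 3402192 ≤ bound (satisfied).

Step 1: Compute V_q(n, t) = Σ_{j=0}^1 C(n, j) (q−1)^j.
  j = 0: C(12,0)·(4)^0 = 1·1 = 1.
  j = 1: C(12,1)·(4)^1 = 12·4 = 48.
  V_q(n, t) = 1 + 48 = 49.
Step 2: q^n = 5^12 = 244140625.
Step 3: Hamming bound ⌊q^n / V_q(n,t)⌋ = ⌊244140625/49⌋ = 4982461.
Step 4: Compare |C| = 3402192 to 4982461: satisfied.
The claimed |C| lies below the Hamming bound.


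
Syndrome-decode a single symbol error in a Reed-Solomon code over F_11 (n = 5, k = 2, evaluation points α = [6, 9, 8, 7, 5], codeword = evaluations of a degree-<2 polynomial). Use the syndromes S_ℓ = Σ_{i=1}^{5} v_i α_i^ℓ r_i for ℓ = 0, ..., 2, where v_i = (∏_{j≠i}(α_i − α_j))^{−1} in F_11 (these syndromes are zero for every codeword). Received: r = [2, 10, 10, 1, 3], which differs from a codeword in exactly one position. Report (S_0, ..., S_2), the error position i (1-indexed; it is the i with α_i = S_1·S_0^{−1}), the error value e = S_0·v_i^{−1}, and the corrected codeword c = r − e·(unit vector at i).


S = (2, 5, 7), error at position 3, error magnitude e = 10, c = [2, 10, 0, 1, 3].

Step 1: column multipliers v_i = (∏_{j≠i}(α_i − α_j))^{−1} mod 11.
  i = 1 (α = 6): (6−9)(6−8)(6−7)(6−5) = (−3)·(−2)·(−1)·1 = −6 ≡ 5, so v_1 = 5^{−1} = 9 (mod 11).
  i = 2 (α = 9): (9−6)(9−8)(9−7)(9−5) = 3·1·2·4 = 24 ≡ 2, so v_2 = 2^{−1} = 6 (mod 11).
  i = 3 (α = 8): (8−6)(8−9)(8−7)(8−5) = 2·(−1)·1·3 = −6 ≡ 5, so v_3 = 5^{−1} = 9 (mod 11).
  i = 4 (α = 7): (7−6)(7−9)(7−8)(7−5) = 1·(−2)·(−1)·2 = 4 ≡ 4, so v_4 = 4^{−1} = 3 (mod 11).
  i = 5 (α = 5): (5−6)(5−9)(5−8)(5−7) = (−1)·(−4)·(−3)·(−2) = 24 ≡ 2, so v_5 = 2^{−1} = 6 (mod 11).
  v = [9, 6, 9, 3, 6].
Step 2: syndromes of r = [2, 10, 10, 1, 3] (all sums mod 11).
  S_0 = Σ v_i r_i = 9·2 + 6·10 + 9·10 + 3·1 + 6·3 = 189 ≡ 2.
  S_1 = Σ v_i α_i r_i = 9·6·2 + 6·9·10 + 9·8·10 + 3·7·1 + 6·5·3 = 1479 ≡ 5.
  α_i^2 mod 11 = [3, 4, 9, 5, 3].
  S_2 = Σ v_i α_i^2 r_i = 9·3·2 + 6·4·10 + 9·9·10 + 3·5·1 + 6·3·3 = 1173 ≡ 7.
  S = (2, 5, 7) ≠ 0, so r is not a codeword (an error is present).
Step 3: locate the error. For a single error e at position i, S_ℓ = v_i·e·α_i^ℓ, so α_err = S_1/S_0.
  S_0^{−1} = 2^{−1} = 6 (mod 11), so α_err = 5·6 = 30 ≡ 8 = α_3. Error position i = 3.
  Consistency check: S_2/S_1 = 7·9 = 63 ≡ 8 = α_err ✓ (single-error assumption holds).
Step 4: error magnitude e = S_0/v_3 = S_0·∏_{j≠3}(α_3 − α_j) = 2·5 = 10 ≡ 10 (mod 11).
Step 5: correct position 3: c_3 = r_3 − e = 10 − 10 ≡ 0 (mod 11). Hence c = [2, 10, 0, 1, 3].
  Check: interpolating c through the α_i gives m(x) = 8 + 10·x (degree < 2) with m(α_i) = c_i for every i, so c is indeed a codeword.


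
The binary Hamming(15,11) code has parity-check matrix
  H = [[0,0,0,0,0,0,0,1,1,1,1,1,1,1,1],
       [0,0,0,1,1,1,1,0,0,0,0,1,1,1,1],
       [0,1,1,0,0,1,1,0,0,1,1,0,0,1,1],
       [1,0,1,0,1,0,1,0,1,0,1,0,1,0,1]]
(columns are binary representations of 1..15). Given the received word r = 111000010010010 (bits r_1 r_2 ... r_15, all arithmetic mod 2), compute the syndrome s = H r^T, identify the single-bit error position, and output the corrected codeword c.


s = (1, 1, 0, 1)^T, error position = 13, corrected codeword c = 111000010010110

Compute s = H r^T mod 2 one row at a time:
  s_1 = 1 + 0 + 0 + 1 + 0 + 0 + 1 + 0 = 3 ≡ 1 (mod 2).
  s_2 = 0 + 0 + 0 + 0 + 0 + 0 + 1 + 0 = 1 ≡ 1 (mod 2).
  s_3 = 1 + 1 + 0 + 0 + 0 + 1 + 1 + 0 = 4 ≡ 0 (mod 2).
  s_4 = 1 + 1 + 0 + 0 + 0 + 1 + 0 + 0 = 3 ≡ 1 (mod 2).
s = (1, 1, 0, 1)^T — this equals column 13 of H (binary 1101), so error is at position 13.
Correct: flip bit 13 of r = 111000010010010 to get c = 111000010010110.


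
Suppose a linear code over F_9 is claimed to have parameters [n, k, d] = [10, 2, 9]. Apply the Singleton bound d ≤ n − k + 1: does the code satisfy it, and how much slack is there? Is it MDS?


Singleton RHS = n − k + 1 = 9, slack = 0, bound satisfied, MDS.

Singleton bound: d ≤ n − k + 1.
Here n = 10, k = 2, so n − k + 1 = 9.
Given d = 9, check d ≤ 9: YES.
Slack = (n − k + 1) − d = 0.
The code is MDS (slack = 0).
Description: the claimed parameters are [10, 2, 9]_9; such a code would be MDS (meets Singleton bound).


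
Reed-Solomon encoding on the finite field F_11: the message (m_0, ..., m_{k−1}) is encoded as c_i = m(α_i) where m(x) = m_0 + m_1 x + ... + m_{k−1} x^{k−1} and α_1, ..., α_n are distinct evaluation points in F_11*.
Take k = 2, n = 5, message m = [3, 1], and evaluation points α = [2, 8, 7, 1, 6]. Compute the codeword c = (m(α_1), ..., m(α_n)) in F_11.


c = [5, 0, 10, 4, 9]

Message polynomial: m(x) = 3 + 1·x (mod 11).
For each evaluation point α_i, compute m(α_i) mod 11:
  α_1 = 2: Horner steps 1 → 5, so m(2) = 5.
  α_2 = 8: Horner steps 1 → 0, so m(8) = 0.
  α_3 = 7: Horner steps 1 → 10, so m(7) = 10.
  α_4 = 1: Horner steps 1 → 4, so m(1) = 4.
  α_5 = 6: Horner steps 1 → 9, so m(6) = 9.
Codeword c = [5, 0, 10, 4, 9] ∈ F_11^5.


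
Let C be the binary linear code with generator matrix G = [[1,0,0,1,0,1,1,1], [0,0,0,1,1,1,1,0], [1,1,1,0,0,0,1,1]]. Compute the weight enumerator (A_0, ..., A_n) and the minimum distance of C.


Weight distribution: A_0 = 1, A_3 = 1, A_4 = 3, A_5 = 2, A_7 = 1. Minimum distance d = 3.

Enumerate all 2^3 = 8 messages m ∈ F_2^3.
For each, compute codeword c = mG in F_2^8, then tally its weight.
  m = 000 → c = 00000000, weight = 0.
  m = 100 → c = 10010111, weight = 5.
  m = 010 → c = 00011110, weight = 4.
  m = 110 → c = 10001001, weight = 3.
  m = 001 → c = 11100011, weight = 5.
  m = 101 → c = 01110100, weight = 4.
  m = 011 → c = 11111101, weight = 7.
  m = 111 → c = 01101010, weight = 4.
Tally weights:
  weight 0: 1 codewords.
  weight 3: 1 codewords.
  weight 4: 3 codewords.
  weight 5: 2 codewords.
  weight 7: 1 codewords.
Minimum distance d = smallest w > 0 with A_w > 0 = 3.
Sanity: Σ A_w = 8 = 2^3 = 8 ✓.


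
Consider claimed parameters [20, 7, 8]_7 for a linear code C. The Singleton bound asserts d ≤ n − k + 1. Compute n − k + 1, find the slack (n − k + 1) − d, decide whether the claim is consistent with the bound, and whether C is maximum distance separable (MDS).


Singleton RHS = n − k + 1 = 14, slack = 6, bound satisfied, not MDS.

Singleton bound: d ≤ n − k + 1.
Here n = 20, k = 7, so n − k + 1 = 14.
Given d = 8, check d ≤ 14: YES.
Slack = (n − k + 1) − d = 6.
The code is NOT MDS (slack = 6 > 0).
Description: the claimed parameters are [20, 7, 8]_7; such a code would be non-MDS.


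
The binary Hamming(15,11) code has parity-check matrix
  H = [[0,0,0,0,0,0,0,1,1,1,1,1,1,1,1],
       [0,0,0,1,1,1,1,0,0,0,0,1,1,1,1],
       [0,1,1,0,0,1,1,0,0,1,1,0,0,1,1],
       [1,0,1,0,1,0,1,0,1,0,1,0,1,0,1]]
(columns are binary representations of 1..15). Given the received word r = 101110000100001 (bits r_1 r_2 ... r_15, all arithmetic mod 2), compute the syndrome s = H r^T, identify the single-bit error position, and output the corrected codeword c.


s = (0, 1, 1, 0)^T, error position = 6, corrected codeword c = 101111000100001

Compute s = H r^T mod 2 one row at a time:
  s_1 = 0 + 0 + 1 + 0 + 0 + 0 + 0 + 1 = 2 ≡ 0 (mod 2).
  s_2 = 1 + 1 + 0 + 0 + 0 + 0 + 0 + 1 = 3 ≡ 1 (mod 2).
  s_3 = 0 + 1 + 0 + 0 + 1 + 0 + 0 + 1 = 3 ≡ 1 (mod 2).
  s_4 = 1 + 1 + 1 + 0 + 0 + 0 + 0 + 1 = 4 ≡ 0 (mod 2).
s = (0, 1, 1, 0)^T — this equals column 6 of H (binary 0110), so error is at position 6.
Correct: flip bit 6 of r = 101110000100001 to get c = 101111000100001.


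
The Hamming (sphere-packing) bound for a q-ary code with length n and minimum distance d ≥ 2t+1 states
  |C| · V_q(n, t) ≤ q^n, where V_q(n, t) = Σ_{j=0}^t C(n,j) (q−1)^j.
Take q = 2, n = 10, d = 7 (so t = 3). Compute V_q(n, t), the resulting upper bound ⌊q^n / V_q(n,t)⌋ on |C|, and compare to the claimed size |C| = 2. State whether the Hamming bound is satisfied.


V_q(n, t) = 176, q^n = 1024, Hamming bound = 5, |C| = 2 ≤ bound (satisfied).

Step 1: Compute V_q(n, t) = Σ_{j=0}^3 C(n, j) (q−1)^j.
  j = 0: C(10,0)·(1)^0 = 1·1 = 1.
  j = 1: C(10,1)·(1)^1 = 10·1 = 10.
  j = 2: C(10,2)·(1)^2 = 45·1 = 45.
  j = 3: C(10,3)·(1)^3 = 120·1 = 120.
  V_q(n, t) = 1 + 10 + 45 + 120 = 176.
Step 2: q^n = 2^10 = 1024.
Step 3: Hamming bound ⌊q^n / V_q(n,t)⌋ = ⌊1024/176⌋ = 5.
Step 4: Compare |C| = 2 to 5: satisfied.
The claimed |C| lies below the Hamming bound.


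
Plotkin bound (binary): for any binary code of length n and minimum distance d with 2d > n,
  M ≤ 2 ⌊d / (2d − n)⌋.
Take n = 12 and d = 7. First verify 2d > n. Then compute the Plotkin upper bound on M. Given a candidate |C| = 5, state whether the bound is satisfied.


Plotkin bound M ≤ 6; given |C| = 5 ≤ bound (satisfied).

Check applicability: 2d = 14, n = 12.
2d − n = 2 > 0, so Plotkin applies.
Compute d/(2d−n) = 7/2 ≈ 3.5000.
⌊d/(2d−n)⌋ = 3.
Plotkin bound: M ≤ 2·3 = 6.
Given |C| = 5, check: satisfied.
This |C| is below the Plotkin bound.


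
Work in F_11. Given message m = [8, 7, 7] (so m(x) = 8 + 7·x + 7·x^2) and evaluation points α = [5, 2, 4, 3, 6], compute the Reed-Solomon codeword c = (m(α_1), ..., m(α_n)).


c = [9, 6, 5, 4, 5]

Message polynomial: m(x) = 8 + 7·x + 7·x^2 (mod 11).
For each evaluation point α_i, compute m(α_i) mod 11:
  α_1 = 5: Horner steps 7 → 9 → 9, so m(5) = 9.
  α_2 = 2: Horner steps 7 → 10 → 6, so m(2) = 6.
  α_3 = 4: Horner steps 7 → 2 → 5, so m(4) = 5.
  α_4 = 3: Horner steps 7 → 6 → 4, so m(3) = 4.
  α_5 = 6: Horner steps 7 → 5 → 5, so m(6) = 5.
Codeword c = [9, 6, 5, 4, 5] ∈ F_11^5.


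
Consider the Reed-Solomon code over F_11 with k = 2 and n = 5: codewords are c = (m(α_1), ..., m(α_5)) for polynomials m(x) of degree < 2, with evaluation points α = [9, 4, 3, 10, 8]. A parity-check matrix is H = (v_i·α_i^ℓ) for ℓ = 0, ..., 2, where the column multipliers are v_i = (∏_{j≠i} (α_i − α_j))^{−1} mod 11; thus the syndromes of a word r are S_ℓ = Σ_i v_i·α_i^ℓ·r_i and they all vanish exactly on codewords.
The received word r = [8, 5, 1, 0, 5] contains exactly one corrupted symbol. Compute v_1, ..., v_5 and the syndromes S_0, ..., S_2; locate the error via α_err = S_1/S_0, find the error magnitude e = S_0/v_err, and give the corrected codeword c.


S = (1, 4, 5), error at position 2, error magnitude e = 1, c = [8, 4, 1, 0, 5].

Step 1: column multipliers v_i = (∏_{j≠i}(α_i − α_j))^{−1} mod 11.
  i = 1 (α = 9): (9−4)(9−3)(9−10)(9−8) = 5·6·(−1)·1 = −30 ≡ 3, so v_1 = 3^{−1} = 4 (mod 11).
  i = 2 (α = 4): (4−9)(4−3)(4−10)(4−8) = (−5)·1·(−6)·(−4) = −120 ≡ 1, so v_2 = 1^{−1} = 1 (mod 11).
  i = 3 (α = 3): (3−9)(3−4)(3−10)(3−8) = (−6)·(−1)·(−7)·(−5) = 210 ≡ 1, so v_3 = 1^{−1} = 1 (mod 11).
  i = 4 (α = 10): (10−9)(10−4)(10−3)(10−8) = 1·6·7·2 = 84 ≡ 7, so v_4 = 7^{−1} = 8 (mod 11).
  i = 5 (α = 8): (8−9)(8−4)(8−3)(8−10) = (−1)·4·5·(−2) = 40 ≡ 7, so v_5 = 7^{−1} = 8 (mod 11).
  v = [4, 1, 1, 8, 8].
Step 2: syndromes of r = [8, 5, 1, 0, 5] (all sums mod 11).
  S_0 = Σ v_i r_i = 4·8 + 1·5 + 1·1 + 8·0 + 8·5 = 78 ≡ 1.
  S_1 = Σ v_i α_i r_i = 4·9·8 + 1·4·5 + 1·3·1 + 8·10·0 + 8·8·5 = 631 ≡ 4.
  α_i^2 mod 11 = [4, 5, 9, 1, 9].
  S_2 = Σ v_i α_i^2 r_i = 4·4·8 + 1·5·5 + 1·9·1 + 8·1·0 + 8·9·5 = 522 ≡ 5.
  S = (1, 4, 5) ≠ 0, so r is not a codeword (an error is present).
Step 3: locate the error. For a single error e at position i, S_ℓ = v_i·e·α_i^ℓ, so α_err = S_1/S_0.
  S_0^{−1} = 1^{−1} = 1 (mod 11), so α_err = 4·1 = 4 ≡ 4 = α_2. Error position i = 2.
  Consistency check: S_2/S_1 = 5·3 = 15 ≡ 4 = α_err ✓ (single-error assumption holds).
Step 4: error magnitude e = S_0/v_2 = S_0·∏_{j≠2}(α_2 − α_j) = 1·1 = 1 ≡ 1 (mod 11).
Step 5: correct position 2: c_2 = r_2 − e = 5 − 1 ≡ 4 (mod 11). Hence c = [8, 4, 1, 0, 5].
  Check: interpolating c through the α_i gives m(x) = 3 + 3·x (degree < 2) with m(α_i) = c_i for every i, so c is indeed a codeword.


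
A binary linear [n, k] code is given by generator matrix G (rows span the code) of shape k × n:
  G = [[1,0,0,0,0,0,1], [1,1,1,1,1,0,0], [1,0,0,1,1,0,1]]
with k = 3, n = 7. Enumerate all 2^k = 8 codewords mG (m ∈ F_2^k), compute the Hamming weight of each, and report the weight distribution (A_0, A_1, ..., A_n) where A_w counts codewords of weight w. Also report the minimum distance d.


Weight distribution: A_0 = 1, A_2 = 2, A_3 = 2, A_4 = 1, A_5 = 2. Minimum distance d = 2.

Enumerate all 2^3 = 8 messages m ∈ F_2^3.
For each, compute codeword c = mG in F_2^7, then tally its weight.
  m = 000 → c = 0000000, weight = 0.
  m = 100 → c = 1000001, weight = 2.
  m = 010 → c = 1111100, weight = 5.
  m = 110 → c = 0111101, weight = 5.
  m = 001 → c = 1001101, weight = 4.
  m = 101 → c = 0001100, weight = 2.
  m = 011 → c = 0110001, weight = 3.
  m = 111 → c = 1110000, weight = 3.
Tally weights:
  weight 0: 1 codewords.
  weight 2: 2 codewords.
  weight 3: 2 codewords.
  weight 4: 1 codewords.
  weight 5: 2 codewords.
Minimum distance d = smallest w > 0 with A_w > 0 = 2.
Sanity: Σ A_w = 8 = 2^3 = 8 ✓.


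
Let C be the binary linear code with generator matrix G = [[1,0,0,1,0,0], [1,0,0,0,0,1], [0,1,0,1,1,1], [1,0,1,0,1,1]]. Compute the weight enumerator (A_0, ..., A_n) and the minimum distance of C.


Weight distribution: A_0 = 1, A_2 = 6, A_4 = 9. Minimum distance d = 2.

Enumerate all 2^4 = 16 messages m ∈ F_2^4.
For each, compute codeword c = mG in F_2^6, then tally its weight.
  m = 0000 → c = 000000, weight = 0.
  m = 1000 → c = 100100, weight = 2.
  m = 0100 → c = 100001, weight = 2.
  m = 1100 → c = 000101, weight = 2.
  m = 0010 → c = 010111, weight = 4.
  m = 1010 → c = 110011, weight = 4.
  m = 0110 → c = 110110, weight = 4.
  m = 1110 → c = 010010, weight = 2.
  m = 0001 → c = 101011, weight = 4.
  m = 1001 → c = 001111, weight = 4.
  m = 0101 → c = 001010, weight = 2.
  m = 1101 → c = 101110, weight = 4.
  m = 0011 → c = 111100, weight = 4.
  m = 1011 → c = 011000, weight = 2.
  m = 0111 → c = 011101, weight = 4.
  m = 1111 → c = 111001, weight = 4.
Tally weights:
  weight 0: 1 codewords.
  weight 2: 6 codewords.
  weight 4: 9 codewords.
Minimum distance d = smallest w > 0 with A_w > 0 = 2.
Sanity: Σ A_w = 16 = 2^4 = 16 ✓.


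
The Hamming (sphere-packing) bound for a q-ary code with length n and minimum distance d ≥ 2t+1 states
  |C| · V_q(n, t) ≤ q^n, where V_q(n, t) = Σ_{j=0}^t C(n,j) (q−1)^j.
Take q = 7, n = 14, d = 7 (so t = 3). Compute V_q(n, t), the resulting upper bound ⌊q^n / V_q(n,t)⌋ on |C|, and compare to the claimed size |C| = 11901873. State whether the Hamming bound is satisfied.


V_q(n, t) = 81985, q^n = 678223072849, Hamming bound = 8272526, |C| = 11901873 > bound (violated).

Step 1: Compute V_q(n, t) = Σ_{j=0}^3 C(n, j) (q−1)^j.
  j = 0: C(14,0)·(6)^0 = 1·1 = 1.
  j = 1: C(14,1)·(6)^1 = 14·6 = 84.
  j = 2: C(14,2)·(6)^2 = 91·36 = 3276.
  j = 3: C(14,3)·(6)^3 = 364·216 = 78624.
  V_q(n, t) = 1 + 84 + 3276 + 78624 = 81985.
Step 2: q^n = 7^14 = 678223072849.
Step 3: Hamming bound ⌊q^n / V_q(n,t)⌋ = ⌊678223072849/81985⌋ = 8272526.
Step 4: Compare |C| = 11901873 to 8272526: violated.
The claimed |C| lies above the Hamming bound, so no 7-ary code of length 14 with d ≥ 7 can have 11901873 codewords.


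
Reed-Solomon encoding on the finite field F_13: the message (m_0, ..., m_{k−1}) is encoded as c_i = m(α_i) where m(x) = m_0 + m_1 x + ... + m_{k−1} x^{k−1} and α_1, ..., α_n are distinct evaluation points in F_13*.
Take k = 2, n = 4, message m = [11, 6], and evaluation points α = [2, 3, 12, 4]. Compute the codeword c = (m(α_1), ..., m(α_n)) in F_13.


c = [10, 3, 5, 9]

Message polynomial: m(x) = 11 + 6·x (mod 13).
For each evaluation point α_i, compute m(α_i) mod 13:
  α_1 = 2: Horner steps 6 → 10, so m(2) = 10.
  α_2 = 3: Horner steps 6 → 3, so m(3) = 3.
  α_3 = 12: Horner steps 6 → 5, so m(12) = 5.
  α_4 = 4: Horner steps 6 → 9, so m(4) = 9.
Codeword c = [10, 3, 5, 9] ∈ F_13^4.


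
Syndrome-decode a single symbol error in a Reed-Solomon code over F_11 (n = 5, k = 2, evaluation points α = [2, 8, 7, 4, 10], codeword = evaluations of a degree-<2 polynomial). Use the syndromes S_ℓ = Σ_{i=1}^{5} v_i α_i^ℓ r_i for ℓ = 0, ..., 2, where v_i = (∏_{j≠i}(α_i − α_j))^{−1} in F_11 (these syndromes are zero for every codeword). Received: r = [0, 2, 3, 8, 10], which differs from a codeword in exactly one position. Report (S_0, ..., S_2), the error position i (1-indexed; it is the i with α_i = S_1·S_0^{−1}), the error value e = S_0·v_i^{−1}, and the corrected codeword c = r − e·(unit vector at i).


S = (5, 2, 3), error at position 3, error magnitude e = 5, c = [0, 2, 9, 8, 10].

Step 1: column multipliers v_i = (∏_{j≠i}(α_i − α_j))^{−1} mod 11.
  i = 1 (α = 2): (2−8)(2−7)(2−4)(2−10) = (−6)·(−5)·(−2)·(−8) = 480 ≡ 7, so v_1 = 7^{−1} = 8 (mod 11).
  i = 2 (α = 8): (8−2)(8−7)(8−4)(8−10) = 6·1·4·(−2) = −48 ≡ 7, so v_2 = 7^{−1} = 8 (mod 11).
  i = 3 (α = 7): (7−2)(7−8)(7−4)(7−10) = 5·(−1)·3·(−3) = 45 ≡ 1, so v_3 = 1^{−1} = 1 (mod 11).
  i = 4 (α = 4): (4−2)(4−8)(4−7)(4−10) = 2·(−4)·(−3)·(−6) = −144 ≡ 10, so v_4 = 10^{−1} = 10 (mod 11).
  i = 5 (α = 10): (10−2)(10−8)(10−7)(10−4) = 8·2·3·6 = 288 ≡ 2, so v_5 = 2^{−1} = 6 (mod 11).
  v = [8, 8, 1, 10, 6].
Step 2: syndromes of r = [0, 2, 3, 8, 10] (all sums mod 11).
  S_0 = Σ v_i r_i = 8·0 + 8·2 + 1·3 + 10·8 + 6·10 = 159 ≡ 5.
  S_1 = Σ v_i α_i r_i = 8·2·0 + 8·8·2 + 1·7·3 + 10·4·8 + 6·10·10 = 1069 ≡ 2.
  α_i^2 mod 11 = [4, 9, 5, 5, 1].
  S_2 = Σ v_i α_i^2 r_i = 8·4·0 + 8·9·2 + 1·5·3 + 10·5·8 + 6·1·10 = 619 ≡ 3.
  S = (5, 2, 3) ≠ 0, so r is not a codeword (an error is present).
Step 3: locate the error. For a single error e at position i, S_ℓ = v_i·e·α_i^ℓ, so α_err = S_1/S_0.
  S_0^{−1} = 5^{−1} = 9 (mod 11), so α_err = 2·9 = 18 ≡ 7 = α_3. Error position i = 3.
  Consistency check: S_2/S_1 = 3·6 = 18 ≡ 7 = α_err ✓ (single-error assumption holds).
Step 4: error magnitude e = S_0/v_3 = S_0·∏_{j≠3}(α_3 − α_j) = 5·1 = 5 ≡ 5 (mod 11).
Step 5: correct position 3: c_3 = r_3 − e = 3 − 5 ≡ 9 (mod 11). Hence c = [0, 2, 9, 8, 10].
  Check: interpolating c through the α_i gives m(x) = 3 + 4·x (degree < 2) with m(α_i) = c_i for every i, so c is indeed a codeword.


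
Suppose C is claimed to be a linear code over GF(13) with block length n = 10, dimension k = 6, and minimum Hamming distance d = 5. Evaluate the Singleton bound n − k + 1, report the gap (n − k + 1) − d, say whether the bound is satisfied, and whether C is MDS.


Singleton RHS = n − k + 1 = 5, slack = 0, bound satisfied, MDS.

Singleton bound: d ≤ n − k + 1.
Here n = 10, k = 6, so n − k + 1 = 5.
Given d = 5, check d ≤ 5: YES.
Slack = (n − k + 1) − d = 0.
The code is MDS (slack = 0).
Description: the claimed parameters are [10, 6, 5]_13; such a code would be MDS (meets Singleton bound).


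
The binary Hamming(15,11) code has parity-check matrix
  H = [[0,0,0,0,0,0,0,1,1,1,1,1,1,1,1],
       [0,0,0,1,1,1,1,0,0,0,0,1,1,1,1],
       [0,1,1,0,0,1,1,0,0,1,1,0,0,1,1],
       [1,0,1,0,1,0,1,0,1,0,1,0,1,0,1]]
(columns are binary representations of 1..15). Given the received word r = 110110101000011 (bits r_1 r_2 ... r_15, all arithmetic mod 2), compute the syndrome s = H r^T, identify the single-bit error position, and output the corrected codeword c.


s = (1, 1, 0, 1)^T, error position = 13, corrected codeword c = 110110101000111

Compute s = H r^T mod 2 one row at a time:
  s_1 = 0 + 1 + 0 + 0 + 0 + 0 + 1 + 1 = 3 ≡ 1 (mod 2).
  s_2 = 1 + 1 + 0 + 1 + 0 + 0 + 1 + 1 = 5 ≡ 1 (mod 2).
  s_3 = 1 + 0 + 0 + 1 + 0 + 0 + 1 + 1 = 4 ≡ 0 (mod 2).
  s_4 = 1 + 0 + 1 + 1 + 1 + 0 + 0 + 1 = 5 ≡ 1 (mod 2).
s = (1, 1, 0, 1)^T — this equals column 13 of H (binary 1101), so error is at position 13.
Correct: flip bit 13 of r = 110110101000011 to get c = 110110101000111.


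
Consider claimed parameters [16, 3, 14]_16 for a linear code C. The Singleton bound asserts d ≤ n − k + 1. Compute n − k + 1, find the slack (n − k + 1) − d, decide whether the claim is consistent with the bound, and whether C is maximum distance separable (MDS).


Singleton RHS = n − k + 1 = 14, slack = 0, bound satisfied, MDS.

Singleton bound: d ≤ n − k + 1.
Here n = 16, k = 3, so n − k + 1 = 14.
Given d = 14, check d ≤ 14: YES.
Slack = (n − k + 1) − d = 0.
The code is MDS (slack = 0).
Description: the claimed parameters are [16, 3, 14]_16; such a code would be MDS (meets Singleton bound).


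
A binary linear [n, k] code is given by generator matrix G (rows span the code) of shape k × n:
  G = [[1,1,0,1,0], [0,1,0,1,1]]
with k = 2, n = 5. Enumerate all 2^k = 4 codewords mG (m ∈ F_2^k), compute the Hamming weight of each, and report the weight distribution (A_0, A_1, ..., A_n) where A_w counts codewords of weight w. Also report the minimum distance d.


Weight distribution: A_0 = 1, A_2 = 1, A_3 = 2. Minimum distance d = 2.

Enumerate all 2^2 = 4 messages m ∈ F_2^2.
For each, compute codeword c = mG in F_2^5, then tally its weight.
  m = 00 → c = 00000, weight = 0.
  m = 10 → c = 11010, weight = 3.
  m = 01 → c = 01011, weight = 3.
  m = 11 → c = 10001, weight = 2.
Tally weights:
  weight 0: 1 codewords.
  weight 2: 1 codewords.
  weight 3: 2 codewords.
Minimum distance d = smallest w > 0 with A_w > 0 = 2.
Sanity: Σ A_w = 4 = 2^2 = 4 ✓.


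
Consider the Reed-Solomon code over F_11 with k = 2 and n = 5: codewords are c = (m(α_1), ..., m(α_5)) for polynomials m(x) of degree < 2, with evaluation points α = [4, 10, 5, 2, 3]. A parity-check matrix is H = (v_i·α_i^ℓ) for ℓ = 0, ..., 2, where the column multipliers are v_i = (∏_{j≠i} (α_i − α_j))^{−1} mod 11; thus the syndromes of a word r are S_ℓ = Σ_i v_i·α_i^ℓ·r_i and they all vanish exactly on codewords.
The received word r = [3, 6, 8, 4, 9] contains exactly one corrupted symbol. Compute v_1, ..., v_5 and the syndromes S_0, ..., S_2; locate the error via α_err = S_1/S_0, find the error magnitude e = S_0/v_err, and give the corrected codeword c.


S = (9, 2, 9), error at position 2, error magnitude e = 6, c = [3, 0, 8, 4, 9].

Step 1: column multipliers v_i = (∏_{j≠i}(α_i − α_j))^{−1} mod 11.
  i = 1 (α = 4): (4−10)(4−5)(4−2)(4−3) = (−6)·(−1)·2·1 = 12 ≡ 1, so v_1 = 1^{−1} = 1 (mod 11).
  i = 2 (α = 10): (10−4)(10−5)(10−2)(10−3) = 6·5·8·7 = 1680 ≡ 8, so v_2 = 8^{−1} = 7 (mod 11).
  i = 3 (α = 5): (5−4)(5−10)(5−2)(5−3) = 1·(−5)·3·2 = −30 ≡ 3, so v_3 = 3^{−1} = 4 (mod 11).
  i = 4 (α = 2): (2−4)(2−10)(2−5)(2−3) = (−2)·(−8)·(−3)·(−1) = 48 ≡ 4, so v_4 = 4^{−1} = 3 (mod 11).
  i = 5 (α = 3): (3−4)(3−10)(3−5)(3−2) = (−1)·(−7)·(−2)·1 = −14 ≡ 8, so v_5 = 8^{−1} = 7 (mod 11).
  v = [1, 7, 4, 3, 7].
Step 2: syndromes of r = [3, 6, 8, 4, 9] (all sums mod 11).
  S_0 = Σ v_i r_i = 1·3 + 7·6 + 4·8 + 3·4 + 7·9 = 152 ≡ 9.
  S_1 = Σ v_i α_i r_i = 1·4·3 + 7·10·6 + 4·5·8 + 3·2·4 + 7·3·9 = 805 ≡ 2.
  α_i^2 mod 11 = [5, 1, 3, 4, 9].
  S_2 = Σ v_i α_i^2 r_i = 1·5·3 + 7·1·6 + 4·3·8 + 3·4·4 + 7·9·9 = 768 ≡ 9.
  S = (9, 2, 9) ≠ 0, so r is not a codeword (an error is present).
Step 3: locate the error. For a single error e at position i, S_ℓ = v_i·e·α_i^ℓ, so α_err = S_1/S_0.
  S_0^{−1} = 9^{−1} = 5 (mod 11), so α_err = 2·5 = 10 ≡ 10 = α_2. Error position i = 2.
  Consistency check: S_2/S_1 = 9·6 = 54 ≡ 10 = α_err ✓ (single-error assumption holds).
Step 4: error magnitude e = S_0/v_2 = S_0·∏_{j≠2}(α_2 − α_j) = 9·8 = 72 ≡ 6 (mod 11).
Step 5: correct position 2: c_2 = r_2 − e = 6 − 6 ≡ 0 (mod 11). Hence c = [3, 0, 8, 4, 9].
  Check: interpolating c through the α_i gives m(x) = 5 + 5·x (degree < 2) with m(α_i) = c_i for every i, so c is indeed a codeword.


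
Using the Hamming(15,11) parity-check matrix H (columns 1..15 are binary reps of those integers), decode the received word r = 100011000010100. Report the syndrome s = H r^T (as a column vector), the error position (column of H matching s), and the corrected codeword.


s = (0, 1, 0, 0)^T, error position = 4, corrected codeword c = 100111000010100

Compute s = H r^T mod 2 one row at a time:
  s_1 = 0 + 0 + 0 + 1 + 0 + 1 + 0 + 0 = 2 ≡ 0 (mod 2).
  s_2 = 0 + 1 + 1 + 0 + 0 + 1 + 0 + 0 = 3 ≡ 1 (mod 2).
  s_3 = 0 + 0 + 1 + 0 + 0 + 1 + 0 + 0 = 2 ≡ 0 (mod 2).
  s_4 = 1 + 0 + 1 + 0 + 0 + 1 + 1 + 0 = 4 ≡ 0 (mod 2).
s = (0, 1, 0, 0)^T — this equals column 4 of H (binary 0100), so error is at position 4.
Correct: flip bit 4 of r = 100011000010100 to get c = 100111000010100.


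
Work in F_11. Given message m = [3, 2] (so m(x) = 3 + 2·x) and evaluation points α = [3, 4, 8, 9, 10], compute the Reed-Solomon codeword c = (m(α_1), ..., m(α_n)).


c = [9, 0, 8, 10, 1]

Message polynomial: m(x) = 3 + 2·x (mod 11).
For each evaluation point α_i, compute m(α_i) mod 11:
  α_1 = 3: Horner steps 2 → 9, so m(3) = 9.
  α_2 = 4: Horner steps 2 → 0, so m(4) = 0.
  α_3 = 8: Horner steps 2 → 8, so m(8) = 8.
  α_4 = 9: Horner steps 2 → 10, so m(9) = 10.
  α_5 = 10: Horner steps 2 → 1, so m(10) = 1.
Codeword c = [9, 0, 8, 10, 1] ∈ F_11^5.


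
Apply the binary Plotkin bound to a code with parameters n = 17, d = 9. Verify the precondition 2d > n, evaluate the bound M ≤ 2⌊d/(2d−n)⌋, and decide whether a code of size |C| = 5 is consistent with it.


Plotkin bound M ≤ 18; given |C| = 5 ≤ bound (satisfied).

Check applicability: 2d = 18, n = 17.
2d − n = 1 > 0, so Plotkin applies.
Compute d/(2d−n) = 9/1 ≈ 9.0000.
⌊d/(2d−n)⌋ = 9.
Plotkin bound: M ≤ 2·9 = 18.
Given |C| = 5, check: satisfied.
This |C| is below the Plotkin bound.


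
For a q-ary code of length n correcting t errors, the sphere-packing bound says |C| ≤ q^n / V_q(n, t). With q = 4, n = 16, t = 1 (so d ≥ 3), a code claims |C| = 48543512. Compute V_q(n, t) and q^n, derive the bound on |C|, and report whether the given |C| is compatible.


V_q(n, t) = 49, q^n = 4294967296, Hamming bound = 87652393, |C| = 48543512 ≤ bound (satisfied).

Step 1: Compute V_q(n, t) = Σ_{j=0}^1 C(n, j) (q−1)^j.
  j = 0: C(16,0)·(3)^0 = 1·1 = 1.
  j = 1: C(16,1)·(3)^1 = 16·3 = 48.
  V_q(n, t) = 1 + 48 = 49.
Step 2: q^n = 4^16 = 4294967296.
Step 3: Hamming bound ⌊q^n / V_q(n,t)⌋ = ⌊4294967296/49⌋ = 87652393.
Step 4: Compare |C| = 48543512 to 87652393: satisfied.
The claimed |C| lies below the Hamming bound.


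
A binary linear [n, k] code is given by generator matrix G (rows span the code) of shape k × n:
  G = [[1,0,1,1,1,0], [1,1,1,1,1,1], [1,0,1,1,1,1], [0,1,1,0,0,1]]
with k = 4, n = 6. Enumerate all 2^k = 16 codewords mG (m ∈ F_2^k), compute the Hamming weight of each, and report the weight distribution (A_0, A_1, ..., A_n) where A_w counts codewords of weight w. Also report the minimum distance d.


Weight distribution: A_0 = 1, A_1 = 3, A_2 = 3, A_3 = 2, A_4 = 3, A_5 = 3, A_6 = 1. Minimum distance d = 1.

Enumerate all 2^4 = 16 messages m ∈ F_2^4.
For each, compute codeword c = mG in F_2^6, then tally its weight.
  m = 0000 → c = 000000, weight = 0.
  m = 1000 → c = 101110, weight = 4.
  m = 0100 → c = 111111, weight = 6.
  m = 1100 → c = 010001, weight = 2.
  m = 0010 → c = 101111, weight = 5.
  m = 1010 → c = 000001, weight = 1.
  m = 0110 → c = 010000, weight = 1.
  m = 1110 → c = 111110, weight = 5.
  m = 0001 → c = 011001, weight = 3.
  m = 1001 → c = 110111, weight = 5.
  m = 0101 → c = 100110, weight = 3.
  m = 1101 → c = 001000, weight = 1.
  m = 0011 → c = 110110, weight = 4.
  m = 1011 → c = 011000, weight = 2.
  m = 0111 → c = 001001, weight = 2.
  m = 1111 → c = 100111, weight = 4.
Tally weights:
  weight 0: 1 codewords.
  weight 1: 3 codewords.
  weight 2: 3 codewords.
  weight 3: 2 codewords.
  weight 4: 3 codewords.
  weight 5: 3 codewords.
  weight 6: 1 codewords.
Minimum distance d = smallest w > 0 with A_w > 0 = 1.
Sanity: Σ A_w = 16 = 2^4 = 16 ✓.


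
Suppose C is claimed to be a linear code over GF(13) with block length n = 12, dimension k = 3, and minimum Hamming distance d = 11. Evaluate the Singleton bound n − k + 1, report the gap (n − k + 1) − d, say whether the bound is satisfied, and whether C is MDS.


Singleton RHS = n − k + 1 = 10, slack = -1, bound violated (no such code; not MDS).

Singleton bound: d ≤ n − k + 1.
Here n = 12, k = 3, so n − k + 1 = 10.
Given d = 11, check d ≤ 10: NO.
Slack = (n − k + 1) − d = -1.
The slack is negative: d = 11 exceeds n − k + 1 = 10 by 1, so the Singleton bound is violated and no linear [12, 3, 11]_13 code can exist. In particular it is not MDS (MDS requires d = n − k + 1 exactly).
Description: the claimed parameters are [12, 3, 11]_13; such a code would be impossible (violates the Singleton bound).


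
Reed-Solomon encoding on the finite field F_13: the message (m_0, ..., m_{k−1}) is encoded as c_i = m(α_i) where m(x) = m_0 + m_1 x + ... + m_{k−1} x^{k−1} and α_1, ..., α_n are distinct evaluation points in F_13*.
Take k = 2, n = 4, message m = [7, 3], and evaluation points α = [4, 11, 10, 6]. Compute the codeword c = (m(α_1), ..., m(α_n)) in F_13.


c = [6, 1, 11, 12]

Message polynomial: m(x) = 7 + 3·x (mod 13).
For each evaluation point α_i, compute m(α_i) mod 13:
  α_1 = 4: Horner steps 3 → 6, so m(4) = 6.
  α_2 = 11: Horner steps 3 → 1, so m(11) = 1.
  α_3 = 10: Horner steps 3 → 11, so m(10) = 11.
  α_4 = 6: Horner steps 3 → 12, so m(6) = 12.
Codeword c = [6, 1, 11, 12] ∈ F_13^4.


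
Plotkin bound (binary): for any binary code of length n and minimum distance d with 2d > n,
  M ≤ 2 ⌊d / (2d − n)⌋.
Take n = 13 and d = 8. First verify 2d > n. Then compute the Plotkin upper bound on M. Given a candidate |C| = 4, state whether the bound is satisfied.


Plotkin bound M ≤ 4; given |C| = 4 ≤ bound (satisfied).

Check applicability: 2d = 16, n = 13.
2d − n = 3 > 0, so Plotkin applies.
Compute d/(2d−n) = 8/3 ≈ 2.6667.
⌊d/(2d−n)⌋ = 2.
Plotkin bound: M ≤ 2·2 = 4.
Given |C| = 4, check: satisfied.
This |C| is at the Plotkin bound.


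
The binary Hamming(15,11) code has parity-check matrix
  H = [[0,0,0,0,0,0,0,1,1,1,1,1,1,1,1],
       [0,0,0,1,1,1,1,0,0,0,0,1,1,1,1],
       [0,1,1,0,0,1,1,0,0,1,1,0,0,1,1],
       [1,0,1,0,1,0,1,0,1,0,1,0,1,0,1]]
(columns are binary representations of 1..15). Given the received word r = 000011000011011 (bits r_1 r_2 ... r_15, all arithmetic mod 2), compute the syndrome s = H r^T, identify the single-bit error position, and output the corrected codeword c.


s = (0, 1, 0, 1)^T, error position = 5, corrected codeword c = 000001000011011

Compute s = H r^T mod 2 one row at a time:
  s_1 = 0 + 0 + 0 + 1 + 1 + 0 + 1 + 1 = 4 ≡ 0 (mod 2).
  s_2 = 0 + 1 + 1 + 0 + 1 + 0 + 1 + 1 = 5 ≡ 1 (mod 2).
  s_3 = 0 + 0 + 1 + 0 + 0 + 1 + 1 + 1 = 4 ≡ 0 (mod 2).
  s_4 = 0 + 0 + 1 + 0 + 0 + 1 + 0 + 1 = 3 ≡ 1 (mod 2).
s = (0, 1, 0, 1)^T — this equals column 5 of H (binary 0101), so error is at position 5.
Correct: flip bit 5 of r = 000011000011011 to get c = 000001000011011.
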